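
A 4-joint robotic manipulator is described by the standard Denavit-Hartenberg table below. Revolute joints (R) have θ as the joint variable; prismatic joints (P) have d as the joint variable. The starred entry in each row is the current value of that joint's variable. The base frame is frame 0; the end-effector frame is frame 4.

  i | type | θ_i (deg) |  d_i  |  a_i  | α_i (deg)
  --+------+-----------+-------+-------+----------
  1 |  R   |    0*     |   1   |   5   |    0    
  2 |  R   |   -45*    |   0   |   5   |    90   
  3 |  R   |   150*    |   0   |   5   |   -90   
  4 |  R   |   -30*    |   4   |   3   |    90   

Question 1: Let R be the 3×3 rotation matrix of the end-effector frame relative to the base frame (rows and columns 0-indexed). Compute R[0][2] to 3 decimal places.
End-effector z-axis (col 2 of R) = (-0.3062,-0.9186,-0.2500)
R[0][2] = -0.3062

-0.306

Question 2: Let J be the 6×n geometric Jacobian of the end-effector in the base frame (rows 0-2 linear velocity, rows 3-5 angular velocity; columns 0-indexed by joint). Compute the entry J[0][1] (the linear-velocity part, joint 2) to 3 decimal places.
-1.471

axis z_1 = (0.0000,0.0000,1.0000); lever o_n−o_1 = (-3.5922,1.4709,0.3349)
cross product → J_v[:, 1] = (-1.4709,-3.5922,0.0000)
J_ω[:, 1] = z_1
entry J[0][1] = -1.4709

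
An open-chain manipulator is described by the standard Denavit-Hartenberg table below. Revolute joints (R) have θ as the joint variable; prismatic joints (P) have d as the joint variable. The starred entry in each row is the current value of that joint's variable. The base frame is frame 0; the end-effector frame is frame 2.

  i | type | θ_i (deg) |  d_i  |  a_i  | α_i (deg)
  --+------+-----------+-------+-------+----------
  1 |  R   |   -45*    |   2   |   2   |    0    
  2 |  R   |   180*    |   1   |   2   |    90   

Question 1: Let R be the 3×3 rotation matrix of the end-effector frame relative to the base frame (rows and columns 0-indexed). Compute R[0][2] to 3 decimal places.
0.707

End-effector z-axis (col 2 of R) = (0.7071,0.7071,0.0000)
R[0][2] = 0.7071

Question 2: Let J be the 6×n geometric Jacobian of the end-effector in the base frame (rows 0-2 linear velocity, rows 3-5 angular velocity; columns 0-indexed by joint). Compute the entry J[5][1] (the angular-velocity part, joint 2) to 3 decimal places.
1.000

axis z_1 = (0.0000,0.0000,1.0000); lever o_n−o_1 = (-1.4142,1.4142,1.0000)
cross product → J_v[:, 1] = (-1.4142,-1.4142,0.0000)
J_ω[:, 1] = z_1
entry J[5][1] = 1.0000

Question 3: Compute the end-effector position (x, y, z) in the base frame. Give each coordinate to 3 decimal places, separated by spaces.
0.000 0.000 3.000

after link 1: o_1 = (1.4142, -1.4142, 2.0000)
after link 2: o_2 = (0.0000, 0.0000, 3.0000)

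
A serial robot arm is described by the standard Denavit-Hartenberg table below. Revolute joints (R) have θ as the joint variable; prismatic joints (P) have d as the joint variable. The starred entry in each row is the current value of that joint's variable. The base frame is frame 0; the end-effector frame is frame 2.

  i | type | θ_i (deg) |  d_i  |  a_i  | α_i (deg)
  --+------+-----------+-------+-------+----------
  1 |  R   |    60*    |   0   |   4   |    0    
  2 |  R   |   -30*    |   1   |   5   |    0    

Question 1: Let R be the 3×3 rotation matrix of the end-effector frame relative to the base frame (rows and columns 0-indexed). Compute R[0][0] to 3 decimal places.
0.866

End-effector x-axis (col 0 of R) = (0.8660,0.5000,0.0000)
R[0][0] = 0.8660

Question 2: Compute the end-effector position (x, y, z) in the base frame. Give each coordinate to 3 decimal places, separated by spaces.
after link 1: o_1 = (2.0000, 3.4641, 0.0000)
after link 2: o_2 = (6.3301, 5.9641, 1.0000)

6.330 5.964 1.000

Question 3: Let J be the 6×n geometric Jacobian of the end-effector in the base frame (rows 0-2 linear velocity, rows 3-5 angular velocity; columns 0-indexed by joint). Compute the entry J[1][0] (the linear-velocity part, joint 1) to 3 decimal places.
axis z_0 = ẑ; lever o_n−o_0 = (6.3301,5.9641,1.0000)
cross product → J_v[:, 0] = (-5.9641,6.3301,0.0000)
J_ω[:, 0] = z_0
entry J[1][0] = 6.3301

6.330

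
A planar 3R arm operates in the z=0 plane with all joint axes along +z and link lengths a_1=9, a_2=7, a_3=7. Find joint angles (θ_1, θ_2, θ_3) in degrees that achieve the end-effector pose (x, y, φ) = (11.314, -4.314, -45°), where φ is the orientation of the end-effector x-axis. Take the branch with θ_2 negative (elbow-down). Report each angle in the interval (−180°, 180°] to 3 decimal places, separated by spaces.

wrist centre = target − a_3·(cos φ, sin φ) = (6.3643, 0.6357)
cos θ_2 = (40.9079−9²−7²)/(2·9·7) = -0.7071; θ_2 = -134.9979° (elbow-down)
β = atan2(0.6357,6.3643) = 5.7046°; ψ = atan2(-4.9499,4.0504) = -50.7072°
θ_1 = β − ψ = 56.4117°
θ_3 = φ − θ_1 − θ_2 = 33.5861° (wrapped to (-180°,180°])

56.412 -134.998 33.586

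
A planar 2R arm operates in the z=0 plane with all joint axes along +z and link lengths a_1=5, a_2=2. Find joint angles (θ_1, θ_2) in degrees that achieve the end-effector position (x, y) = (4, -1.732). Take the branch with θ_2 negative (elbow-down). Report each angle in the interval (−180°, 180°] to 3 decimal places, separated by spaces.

0.001 -120.001

cos θ_2 = (18.9998−5²−2²)/(2·5·2) = -0.5000; θ_2 = -120.0006° (elbow-down)
β = atan2(-1.7320,4.0000) = -23.4126°; ψ = atan2(-1.7320,4.0000) = -23.4132°
θ_1 = β − ψ = 0.0006°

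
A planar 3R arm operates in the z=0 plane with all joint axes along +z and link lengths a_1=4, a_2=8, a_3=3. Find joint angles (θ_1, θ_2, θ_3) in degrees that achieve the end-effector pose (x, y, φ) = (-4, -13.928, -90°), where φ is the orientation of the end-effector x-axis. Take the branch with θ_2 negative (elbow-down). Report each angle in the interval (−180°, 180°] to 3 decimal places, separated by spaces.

-89.995 -30.008 30.003

wrist centre = target − a_3·(cos φ, sin φ) = (-4.0000, -10.9280)
cos θ_2 = (135.4212−4²−8²)/(2·4·8) = 0.8660; θ_2 = -30.0080° (elbow-down)
β = atan2(-10.9280,-4.0000) = -110.1043°; ψ = atan2(-4.0010,10.9276) = -20.1093°
θ_1 = β − ψ = -89.9950°
θ_3 = φ − θ_1 − θ_2 = 30.0029° (wrapped to (-180°,180°])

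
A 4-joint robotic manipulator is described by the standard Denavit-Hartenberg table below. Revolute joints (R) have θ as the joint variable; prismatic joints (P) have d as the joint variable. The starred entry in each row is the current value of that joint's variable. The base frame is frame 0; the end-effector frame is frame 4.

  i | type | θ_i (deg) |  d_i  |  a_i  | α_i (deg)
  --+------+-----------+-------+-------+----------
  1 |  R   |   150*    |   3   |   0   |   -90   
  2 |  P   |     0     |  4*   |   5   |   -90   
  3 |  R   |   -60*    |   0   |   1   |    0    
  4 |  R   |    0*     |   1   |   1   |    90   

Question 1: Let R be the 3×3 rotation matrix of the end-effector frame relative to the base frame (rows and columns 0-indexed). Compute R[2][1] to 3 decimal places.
-1.000

End-effector y-axis (col 1 of R) = (-0.0000,-0.0000,-1.0000)
R[2][1] = -1.0000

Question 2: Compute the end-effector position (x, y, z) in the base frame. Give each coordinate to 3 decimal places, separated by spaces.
-8.062 -1.964 2.000

after link 1: o_1 = (0.0000, 0.0000, 3.0000)
after link 2: o_2 = (-6.3301, -0.9641, 3.0000)
after link 3: o_3 = (-7.1962, -1.4641, 3.0000)
after link 4: o_4 = (-8.0622, -1.9641, 2.0000)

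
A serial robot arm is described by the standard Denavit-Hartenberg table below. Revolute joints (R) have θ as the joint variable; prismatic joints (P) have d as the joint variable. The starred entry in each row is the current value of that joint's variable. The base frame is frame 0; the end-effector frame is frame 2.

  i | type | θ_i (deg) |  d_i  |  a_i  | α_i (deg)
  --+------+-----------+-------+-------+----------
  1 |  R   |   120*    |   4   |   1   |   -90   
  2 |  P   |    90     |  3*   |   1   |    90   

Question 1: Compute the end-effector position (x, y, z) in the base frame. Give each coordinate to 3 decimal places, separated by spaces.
-3.098 -0.634 3.000

after link 1: o_1 = (-0.5000, 0.8660, 4.0000)
after link 2: o_2 = (-3.0981, -0.6340, 3.0000)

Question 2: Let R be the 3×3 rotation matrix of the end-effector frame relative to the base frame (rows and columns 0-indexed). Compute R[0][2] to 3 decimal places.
End-effector z-axis (col 2 of R) = (-0.5000,0.8660,0.0000)
R[0][2] = -0.5000

-0.500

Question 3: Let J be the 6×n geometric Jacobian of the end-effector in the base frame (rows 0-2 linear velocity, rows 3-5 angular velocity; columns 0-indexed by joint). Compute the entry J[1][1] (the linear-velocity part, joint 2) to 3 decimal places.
-0.500

prismatic axis z_1 = (-0.8660,-0.5000,0.0000)
J_v[:, 1] = z_1; J_ω[:, 1] = (0,0,0)
entry J[1][1] = -0.5000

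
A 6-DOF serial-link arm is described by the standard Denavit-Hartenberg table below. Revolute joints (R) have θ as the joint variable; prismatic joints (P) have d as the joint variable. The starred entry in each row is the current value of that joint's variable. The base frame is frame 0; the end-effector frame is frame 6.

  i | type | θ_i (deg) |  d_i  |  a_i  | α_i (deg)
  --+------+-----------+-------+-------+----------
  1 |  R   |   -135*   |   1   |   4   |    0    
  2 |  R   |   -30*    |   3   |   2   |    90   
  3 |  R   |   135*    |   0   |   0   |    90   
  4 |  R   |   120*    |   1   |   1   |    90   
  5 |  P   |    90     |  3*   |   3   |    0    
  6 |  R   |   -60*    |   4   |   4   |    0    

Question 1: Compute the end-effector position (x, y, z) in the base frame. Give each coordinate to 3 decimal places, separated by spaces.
after link 1: o_1 = (-2.8284, -2.8284, 1.0000)
after link 2: o_2 = (-4.7603, -3.3461, 4.0000)
after link 3: o_3 = (-4.7603, -3.3461, 4.0000)
after link 4: o_4 = (-6.0089, -2.7841, 4.3536)
after link 5: o_5 = (-6.6717, -1.4087, 8.3120)
after link 6: o_6 = (-8.1488, 3.3719, 10.9509)

-8.149 3.372 10.951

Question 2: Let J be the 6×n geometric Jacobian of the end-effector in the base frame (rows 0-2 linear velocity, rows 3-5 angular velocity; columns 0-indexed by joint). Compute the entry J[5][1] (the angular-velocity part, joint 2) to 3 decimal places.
axis z_1 = (0.0000,0.0000,1.0000); lever o_n−o_1 = (-5.3204,6.2003,9.9509)
cross product → J_v[:, 1] = (-6.2003,-5.3204,0.0000)
J_ω[:, 1] = z_1
entry J[5][1] = 1.0000

1.000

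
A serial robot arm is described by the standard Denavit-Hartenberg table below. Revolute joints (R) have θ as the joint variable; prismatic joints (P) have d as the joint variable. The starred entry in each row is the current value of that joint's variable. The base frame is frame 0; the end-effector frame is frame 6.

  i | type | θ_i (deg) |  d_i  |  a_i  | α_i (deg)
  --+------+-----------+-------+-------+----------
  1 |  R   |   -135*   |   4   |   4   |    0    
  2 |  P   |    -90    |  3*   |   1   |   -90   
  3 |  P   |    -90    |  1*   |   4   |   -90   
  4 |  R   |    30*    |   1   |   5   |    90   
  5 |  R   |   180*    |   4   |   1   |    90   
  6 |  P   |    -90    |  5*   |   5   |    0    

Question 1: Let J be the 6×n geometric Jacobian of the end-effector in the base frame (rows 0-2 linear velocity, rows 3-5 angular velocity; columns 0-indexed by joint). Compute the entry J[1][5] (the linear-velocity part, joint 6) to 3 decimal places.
0.707

prismatic axis z_5 = (-0.7071,0.7071,0.0000)
J_v[:, 5] = z_5; J_ω[:, 5] = (0,0,0)
entry J[1][5] = 0.7071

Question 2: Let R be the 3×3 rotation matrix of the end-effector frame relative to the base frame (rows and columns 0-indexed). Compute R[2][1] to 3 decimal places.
-0.866

End-effector y-axis (col 1 of R) = (-0.3536,-0.3536,-0.8660)
R[2][1] = -0.8660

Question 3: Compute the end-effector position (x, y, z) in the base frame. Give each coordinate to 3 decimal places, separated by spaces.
after link 1: o_1 = (-2.8284, -2.8284, 4.0000)
after link 2: o_2 = (-3.5355, -2.1213, 7.0000)
after link 3: o_3 = (-4.2426, -2.8284, 11.0000)
after link 4: o_4 = (-3.1820, -0.3536, 15.3301)
after link 5: o_5 = (-5.9850, -3.1566, 16.4641)
after link 6: o_6 = (-6.4587, 3.4408, 13.9641)

-6.459 3.441 13.964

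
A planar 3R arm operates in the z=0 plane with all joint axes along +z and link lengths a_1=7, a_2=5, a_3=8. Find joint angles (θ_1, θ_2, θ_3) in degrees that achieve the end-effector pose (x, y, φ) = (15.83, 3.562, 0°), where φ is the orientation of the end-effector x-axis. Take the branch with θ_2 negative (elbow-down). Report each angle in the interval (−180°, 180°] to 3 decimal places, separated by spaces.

60.000 -90.003 30.002

wrist centre = target − a_3·(cos φ, sin φ) = (7.8300, 3.5620)
cos θ_2 = (73.9967−7²−5²)/(2·7·5) = -0.0000; θ_2 = -90.0027° (elbow-down)
β = atan2(3.5620,7.8300) = 24.4616°; ψ = atan2(-5.0000,6.9998) = -35.5386°
θ_1 = β − ψ = 60.0002°
θ_3 = φ − θ_1 − θ_2 = 30.0025° (wrapped to (-180°,180°])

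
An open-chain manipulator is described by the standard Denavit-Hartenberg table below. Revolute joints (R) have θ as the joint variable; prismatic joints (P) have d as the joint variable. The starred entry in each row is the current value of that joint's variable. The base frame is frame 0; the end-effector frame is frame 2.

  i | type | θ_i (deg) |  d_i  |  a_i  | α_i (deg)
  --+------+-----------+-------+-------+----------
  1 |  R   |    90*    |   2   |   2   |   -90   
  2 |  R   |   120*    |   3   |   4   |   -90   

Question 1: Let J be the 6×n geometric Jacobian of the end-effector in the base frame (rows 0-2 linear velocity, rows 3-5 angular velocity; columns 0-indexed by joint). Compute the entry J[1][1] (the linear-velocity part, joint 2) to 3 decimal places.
-3.464

axis z_1 = (-1.0000,0.0000,0.0000); lever o_n−o_1 = (-3.0000,-2.0000,-3.4641)
cross product → J_v[:, 1] = (-0.0000,-3.4641,2.0000)
J_ω[:, 1] = z_1
entry J[1][1] = -3.4641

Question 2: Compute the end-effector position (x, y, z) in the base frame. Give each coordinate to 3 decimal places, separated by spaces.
-3.000 0.000 -1.464

after link 1: o_1 = (0.0000, 2.0000, 2.0000)
after link 2: o_2 = (-3.0000, 0.0000, -1.4641)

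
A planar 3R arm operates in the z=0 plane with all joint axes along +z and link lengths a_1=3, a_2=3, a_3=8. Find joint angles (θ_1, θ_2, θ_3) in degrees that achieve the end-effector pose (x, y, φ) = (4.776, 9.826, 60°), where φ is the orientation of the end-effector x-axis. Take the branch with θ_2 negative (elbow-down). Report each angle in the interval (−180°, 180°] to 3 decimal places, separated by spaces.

135.010 -120.002 44.993

wrist centre = target − a_3·(cos φ, sin φ) = (0.7760, 2.8978)
cos θ_2 = (8.9994−3²−3²)/(2·3·3) = -0.5000; θ_2 = -120.0022° (elbow-down)
β = atan2(2.8978,0.7760) = 75.0085°; ψ = atan2(-2.5980,1.4999) = -60.0011°
θ_1 = β − ψ = 135.0096°
θ_3 = φ − θ_1 − θ_2 = 44.9926° (wrapped to (-180°,180°])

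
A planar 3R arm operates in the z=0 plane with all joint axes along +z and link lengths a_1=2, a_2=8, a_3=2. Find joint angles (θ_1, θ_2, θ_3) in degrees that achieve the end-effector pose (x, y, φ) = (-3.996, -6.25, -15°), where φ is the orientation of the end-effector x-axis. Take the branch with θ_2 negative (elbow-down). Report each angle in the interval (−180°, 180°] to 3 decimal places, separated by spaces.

-59.996 -90.001 134.997

wrist centre = target − a_3·(cos φ, sin φ) = (-5.9279, -5.7324)
cos θ_2 = (67.9994−2²−8²)/(2·2·8) = -0.0000; θ_2 = -90.0011° (elbow-down)
β = atan2(-5.7324,-5.9279) = -135.9605°; ψ = atan2(-8.0000,1.9998) = -75.9648°
θ_1 = β − ψ = -59.9957°
θ_3 = φ − θ_1 − θ_2 = 134.9968° (wrapped to (-180°,180°])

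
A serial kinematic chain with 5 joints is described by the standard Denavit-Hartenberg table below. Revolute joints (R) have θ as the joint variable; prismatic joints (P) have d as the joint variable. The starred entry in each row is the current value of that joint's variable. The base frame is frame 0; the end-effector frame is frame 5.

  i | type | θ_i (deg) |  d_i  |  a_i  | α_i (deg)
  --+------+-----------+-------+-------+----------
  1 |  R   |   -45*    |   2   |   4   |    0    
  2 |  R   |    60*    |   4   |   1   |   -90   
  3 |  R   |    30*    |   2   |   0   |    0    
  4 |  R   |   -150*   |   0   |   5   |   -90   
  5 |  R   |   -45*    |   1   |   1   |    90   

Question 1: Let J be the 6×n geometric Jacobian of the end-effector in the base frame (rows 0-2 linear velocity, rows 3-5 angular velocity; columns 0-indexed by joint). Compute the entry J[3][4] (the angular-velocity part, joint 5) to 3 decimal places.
axis z_4 = (0.8365,0.2241,0.5000); lever o_n−o_4 = (0.3120,0.8157,1.1124)
cross product → J_v[:, 4] = (-0.1585,-0.7745,0.6124)
J_ω[:, 4] = z_4
entry J[3][4] = 0.8365

0.837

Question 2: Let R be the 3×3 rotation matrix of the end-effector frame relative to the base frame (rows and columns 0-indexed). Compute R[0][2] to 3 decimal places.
End-effector z-axis (col 2 of R) = (0.1585,0.7745,-0.6124)
R[0][2] = 0.1585

0.158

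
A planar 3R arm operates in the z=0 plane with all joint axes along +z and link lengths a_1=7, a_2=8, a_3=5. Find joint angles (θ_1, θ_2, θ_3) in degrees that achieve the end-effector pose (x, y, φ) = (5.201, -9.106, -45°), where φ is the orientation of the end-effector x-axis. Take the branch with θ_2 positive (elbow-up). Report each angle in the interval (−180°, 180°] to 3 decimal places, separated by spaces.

wrist centre = target − a_3·(cos φ, sin φ) = (1.6655, -5.5705)
cos θ_2 = (33.8039−7²−8²)/(2·7·8) = -0.7071; θ_2 = 135.0001° (elbow-up)
β = atan2(-5.5705,1.6655) = -73.3543°; ψ = atan2(5.6568,1.3431) = 76.6433°
θ_1 = β − ψ = -149.9976°
θ_3 = φ − θ_1 − θ_2 = -30.0025° (wrapped to (-180°,180°])

-149.998 135.000 -30.003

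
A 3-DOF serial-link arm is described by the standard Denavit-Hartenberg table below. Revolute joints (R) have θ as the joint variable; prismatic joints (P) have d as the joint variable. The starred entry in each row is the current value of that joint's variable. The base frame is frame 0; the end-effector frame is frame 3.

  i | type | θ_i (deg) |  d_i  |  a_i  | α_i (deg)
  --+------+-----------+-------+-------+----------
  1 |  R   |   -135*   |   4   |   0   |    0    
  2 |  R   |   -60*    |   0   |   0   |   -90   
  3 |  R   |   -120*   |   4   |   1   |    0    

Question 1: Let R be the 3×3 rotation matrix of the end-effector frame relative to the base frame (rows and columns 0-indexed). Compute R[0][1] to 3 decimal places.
End-effector y-axis (col 1 of R) = (-0.8365,0.2241,0.5000)
R[0][1] = -0.8365

-0.837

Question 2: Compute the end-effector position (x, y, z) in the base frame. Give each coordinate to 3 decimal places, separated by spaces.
after link 1: o_1 = (0.0000, 0.0000, 4.0000)
after link 2: o_2 = (0.0000, 0.0000, 4.0000)
after link 3: o_3 = (-0.5523, -3.9931, 4.8660)

-0.552 -3.993 4.866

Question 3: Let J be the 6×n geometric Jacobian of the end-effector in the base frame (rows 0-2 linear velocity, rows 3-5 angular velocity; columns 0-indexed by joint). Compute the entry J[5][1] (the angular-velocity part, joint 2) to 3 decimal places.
1.000

axis z_1 = (0.0000,0.0000,1.0000); lever o_n−o_1 = (-0.5523,-3.9931,0.8660)
cross product → J_v[:, 1] = (3.9931,-0.5523,0.0000)
J_ω[:, 1] = z_1
entry J[5][1] = 1.0000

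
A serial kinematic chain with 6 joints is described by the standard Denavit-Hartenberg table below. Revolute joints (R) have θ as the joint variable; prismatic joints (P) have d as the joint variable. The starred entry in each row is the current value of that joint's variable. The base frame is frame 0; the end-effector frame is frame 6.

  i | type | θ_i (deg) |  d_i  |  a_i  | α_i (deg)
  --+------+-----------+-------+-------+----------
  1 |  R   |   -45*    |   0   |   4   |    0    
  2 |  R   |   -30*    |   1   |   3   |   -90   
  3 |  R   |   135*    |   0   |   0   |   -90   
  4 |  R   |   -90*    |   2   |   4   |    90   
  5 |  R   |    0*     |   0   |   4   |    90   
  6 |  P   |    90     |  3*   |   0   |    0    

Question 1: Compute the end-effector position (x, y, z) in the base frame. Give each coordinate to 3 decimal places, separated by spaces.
after link 1: o_1 = (2.8284, -2.8284, 0.0000)
after link 2: o_2 = (3.6049, -5.7262, 1.0000)
after link 3: o_3 = (3.6049, -5.7262, 1.0000)
after link 4: o_4 = (7.1026, -3.3249, 2.4142)
after link 5: o_5 = (10.9663, -2.2896, 2.4142)
after link 6: o_6 = (11.5153, -4.3387, 0.2929)

11.515 -4.339 0.293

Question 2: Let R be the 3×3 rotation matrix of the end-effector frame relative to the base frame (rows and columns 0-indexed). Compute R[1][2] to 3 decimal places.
-0.683

End-effector z-axis (col 2 of R) = (0.1830,-0.6830,-0.7071)
R[1][2] = -0.6830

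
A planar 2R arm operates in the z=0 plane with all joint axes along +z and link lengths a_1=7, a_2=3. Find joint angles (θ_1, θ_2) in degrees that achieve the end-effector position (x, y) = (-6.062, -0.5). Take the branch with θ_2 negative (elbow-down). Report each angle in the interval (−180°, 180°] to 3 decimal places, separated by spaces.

cos θ_2 = (36.9978−7²−3²)/(2·7·3) = -0.5001; θ_2 = -120.0034° (elbow-down)
β = atan2(-0.5000,-6.0620) = -175.2849°; ψ = atan2(-2.5980,5.4998) = -25.2849°
θ_1 = β − ψ = -150.0000°

-150.000 -120.003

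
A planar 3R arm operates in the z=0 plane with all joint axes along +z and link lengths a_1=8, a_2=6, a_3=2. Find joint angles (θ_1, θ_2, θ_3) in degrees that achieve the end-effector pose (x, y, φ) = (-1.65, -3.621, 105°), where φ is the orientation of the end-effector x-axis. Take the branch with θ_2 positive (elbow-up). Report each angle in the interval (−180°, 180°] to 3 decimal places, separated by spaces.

-149.997 135.001 119.996

wrist centre = target − a_3·(cos φ, sin φ) = (-1.1324, -5.5529)
cos θ_2 = (32.1164−8²−6²)/(2·8·6) = -0.7071; θ_2 = 135.0011° (elbow-up)
β = atan2(-5.5529,-1.1324) = -101.5260°; ψ = atan2(4.2426,3.7573) = 48.4714°
θ_1 = β − ψ = -149.9974°
θ_3 = φ − θ_1 − θ_2 = 119.9962° (wrapped to (-180°,180°])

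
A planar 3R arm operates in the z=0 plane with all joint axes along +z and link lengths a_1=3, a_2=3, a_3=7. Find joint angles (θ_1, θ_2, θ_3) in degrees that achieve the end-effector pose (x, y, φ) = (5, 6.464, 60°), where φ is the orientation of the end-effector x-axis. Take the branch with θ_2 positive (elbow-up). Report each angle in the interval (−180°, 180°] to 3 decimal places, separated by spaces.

wrist centre = target − a_3·(cos φ, sin φ) = (1.5000, 0.4018)
cos θ_2 = (2.4115−3²−3²)/(2·3·3) = -0.8660; θ_2 = 150.0005° (elbow-up)
β = atan2(0.4018,1.5000) = 14.9964°; ψ = atan2(1.5000,0.4019) = 75.0003°
θ_1 = β − ψ = -60.0039°
θ_3 = φ − θ_1 − θ_2 = -29.9966° (wrapped to (-180°,180°])

-60.004 150.001 -29.997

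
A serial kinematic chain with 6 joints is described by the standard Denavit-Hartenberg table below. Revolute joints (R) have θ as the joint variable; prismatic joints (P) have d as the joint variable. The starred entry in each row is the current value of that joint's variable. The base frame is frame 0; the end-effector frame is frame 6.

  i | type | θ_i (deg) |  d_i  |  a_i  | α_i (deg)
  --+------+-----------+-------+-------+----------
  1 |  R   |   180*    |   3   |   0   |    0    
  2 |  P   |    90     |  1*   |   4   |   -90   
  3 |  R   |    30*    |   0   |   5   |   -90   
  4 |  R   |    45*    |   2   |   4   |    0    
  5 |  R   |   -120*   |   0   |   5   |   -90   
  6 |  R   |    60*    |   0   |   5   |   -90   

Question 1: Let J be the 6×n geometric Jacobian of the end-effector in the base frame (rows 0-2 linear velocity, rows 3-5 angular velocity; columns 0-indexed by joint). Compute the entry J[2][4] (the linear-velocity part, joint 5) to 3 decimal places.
-3.622

axis z_4 = (0.0000,0.5000,-0.8660); lever o_n−o_4 = (7.2444,-3.8461,2.7794)
cross product → J_v[:, 4] = (-1.9411,-6.2739,-3.6222)
J_ω[:, 4] = z_4
entry J[2][4] = -3.6222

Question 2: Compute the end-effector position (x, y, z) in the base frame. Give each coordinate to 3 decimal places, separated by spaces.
after link 1: o_1 = (0.0000, 0.0000, 3.0000)
after link 2: o_2 = (-0.0000, -4.0000, 4.0000)
after link 3: o_3 = (-0.0000, -8.3301, 1.5000)
after link 4: o_4 = (-2.8284, -9.7796, -1.6463)
after link 5: o_5 = (2.0012, -10.9003, -2.2933)
after link 6: o_6 = (4.4160, -13.6258, 1.1332)

4.416 -13.626 1.133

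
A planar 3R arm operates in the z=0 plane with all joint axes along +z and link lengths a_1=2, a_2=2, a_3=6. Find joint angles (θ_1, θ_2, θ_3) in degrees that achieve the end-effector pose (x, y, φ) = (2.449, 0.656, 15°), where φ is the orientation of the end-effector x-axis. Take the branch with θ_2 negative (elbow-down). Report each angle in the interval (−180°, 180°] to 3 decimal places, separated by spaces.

wrist centre = target − a_3·(cos φ, sin φ) = (-3.3466, -0.8969)
cos θ_2 = (12.0039−2²−2²)/(2·2·2) = 0.5005; θ_2 = -59.9679° (elbow-down)
β = atan2(-0.8969,-3.3466) = -164.9967°; ψ = atan2(-1.7315,3.0010) = -29.9839°
θ_1 = β − ψ = -135.0128°
θ_3 = φ − θ_1 − θ_2 = -150.0194° (wrapped to (-180°,180°])

-135.013 -59.968 -150.019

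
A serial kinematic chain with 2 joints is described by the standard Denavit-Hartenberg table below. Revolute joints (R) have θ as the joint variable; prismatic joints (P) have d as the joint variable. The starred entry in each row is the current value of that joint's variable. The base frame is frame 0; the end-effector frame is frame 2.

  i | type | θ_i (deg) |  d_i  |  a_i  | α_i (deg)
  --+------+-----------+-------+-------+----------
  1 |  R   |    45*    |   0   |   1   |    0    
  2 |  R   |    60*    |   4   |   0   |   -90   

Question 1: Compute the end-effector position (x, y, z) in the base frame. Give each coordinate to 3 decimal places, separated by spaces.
after link 1: o_1 = (0.7071, 0.7071, 0.0000)
after link 2: o_2 = (0.7071, 0.7071, 4.0000)

0.707 0.707 4.000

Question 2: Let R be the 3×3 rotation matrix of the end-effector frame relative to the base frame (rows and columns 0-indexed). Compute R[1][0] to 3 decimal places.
End-effector x-axis (col 0 of R) = (-0.2588,0.9659,0.0000)
R[1][0] = 0.9659

0.966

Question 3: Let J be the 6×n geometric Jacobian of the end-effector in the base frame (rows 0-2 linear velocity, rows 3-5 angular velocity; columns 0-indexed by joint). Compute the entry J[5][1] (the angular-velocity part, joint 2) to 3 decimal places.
1.000

axis z_1 = (0.0000,0.0000,1.0000); lever o_n−o_1 = (0.0000,0.0000,4.0000)
cross product → J_v[:, 1] = (0.0000,0.0000,0.0000)
J_ω[:, 1] = z_1
entry J[5][1] = 1.0000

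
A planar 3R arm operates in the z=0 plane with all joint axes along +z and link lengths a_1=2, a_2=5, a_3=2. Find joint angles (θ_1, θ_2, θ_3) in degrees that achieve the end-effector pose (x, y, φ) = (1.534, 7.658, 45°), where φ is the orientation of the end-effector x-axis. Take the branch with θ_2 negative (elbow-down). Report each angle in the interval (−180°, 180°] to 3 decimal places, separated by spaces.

132.801 -60.003 -27.798

wrist centre = target − a_3·(cos φ, sin φ) = (0.1198, 6.2438)
cos θ_2 = (38.9992−2²−5²)/(2·2·5) = 0.5000; θ_2 = -60.0026° (elbow-down)
β = atan2(6.2438,0.1198) = 88.9009°; ψ = atan2(-4.3302,4.4998) = -43.8999°
θ_1 = β − ψ = 132.8008°
θ_3 = φ − θ_1 − θ_2 = -27.7982° (wrapped to (-180°,180°])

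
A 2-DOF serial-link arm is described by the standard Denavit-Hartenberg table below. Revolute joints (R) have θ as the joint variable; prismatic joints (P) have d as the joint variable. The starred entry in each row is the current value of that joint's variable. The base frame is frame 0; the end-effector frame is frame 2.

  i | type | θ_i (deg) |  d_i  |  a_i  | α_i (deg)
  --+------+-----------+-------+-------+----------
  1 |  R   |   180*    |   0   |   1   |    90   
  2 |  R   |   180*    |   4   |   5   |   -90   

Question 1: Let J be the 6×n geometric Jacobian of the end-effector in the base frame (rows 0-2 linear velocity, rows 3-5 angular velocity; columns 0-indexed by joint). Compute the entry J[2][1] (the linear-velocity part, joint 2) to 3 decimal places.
axis z_1 = (0.0000,1.0000,0.0000); lever o_n−o_1 = (5.0000,4.0000,0.0000)
cross product → J_v[:, 1] = (0.0000,0.0000,-5.0000)
J_ω[:, 1] = z_1
entry J[2][1] = -5.0000

-5.000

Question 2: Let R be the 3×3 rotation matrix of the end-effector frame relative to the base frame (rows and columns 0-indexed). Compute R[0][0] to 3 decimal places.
1.000

End-effector x-axis (col 0 of R) = (1.0000,-0.0000,0.0000)
R[0][0] = 1.0000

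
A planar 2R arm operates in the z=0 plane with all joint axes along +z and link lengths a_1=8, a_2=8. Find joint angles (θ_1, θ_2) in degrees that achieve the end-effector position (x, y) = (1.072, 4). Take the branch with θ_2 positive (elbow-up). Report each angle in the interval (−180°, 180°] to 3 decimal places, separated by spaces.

-0.003 150.000

cos θ_2 = (17.1492−8²−8²)/(2·8·8) = -0.8660; θ_2 = 149.9996° (elbow-up)
β = atan2(4.0000,1.0720) = 74.9973°; ψ = atan2(4.0000,1.0718) = 74.9998°
θ_1 = β − ψ = -0.0025°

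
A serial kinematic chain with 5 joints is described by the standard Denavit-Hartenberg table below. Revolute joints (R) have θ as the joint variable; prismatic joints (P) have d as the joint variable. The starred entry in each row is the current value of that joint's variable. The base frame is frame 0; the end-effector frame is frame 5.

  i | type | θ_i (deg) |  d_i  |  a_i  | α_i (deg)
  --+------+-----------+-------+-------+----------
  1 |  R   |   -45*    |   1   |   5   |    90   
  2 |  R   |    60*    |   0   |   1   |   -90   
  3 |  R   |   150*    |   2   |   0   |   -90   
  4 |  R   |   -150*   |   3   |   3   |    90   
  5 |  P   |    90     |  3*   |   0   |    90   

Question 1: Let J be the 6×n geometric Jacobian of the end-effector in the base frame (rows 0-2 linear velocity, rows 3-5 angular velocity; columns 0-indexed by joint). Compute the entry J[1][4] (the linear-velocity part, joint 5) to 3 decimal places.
prismatic axis z_4 = (0.5066,-0.8602,-0.0580)
J_v[:, 4] = z_4; J_ω[:, 4] = (0,0,0)
entry J[1][4] = -0.8602

-0.860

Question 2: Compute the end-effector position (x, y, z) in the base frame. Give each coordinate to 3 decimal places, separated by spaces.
after link 1: o_1 = (3.5355, -3.5355, 1.0000)
after link 2: o_2 = (3.8891, -3.8891, 1.8660)
after link 3: o_3 = (2.6643, -2.6643, 2.8660)
after link 4: o_4 = (-0.7447, -4.7666, 4.2655)
after link 5: o_5 = (0.7752, -7.3472, 4.0915)

0.775 -7.347 4.092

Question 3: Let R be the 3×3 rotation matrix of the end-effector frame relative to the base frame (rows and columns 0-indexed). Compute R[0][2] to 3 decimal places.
End-effector z-axis (col 2 of R) = (-0.3472,-0.2652,0.8995)
R[0][2] = -0.3472

-0.347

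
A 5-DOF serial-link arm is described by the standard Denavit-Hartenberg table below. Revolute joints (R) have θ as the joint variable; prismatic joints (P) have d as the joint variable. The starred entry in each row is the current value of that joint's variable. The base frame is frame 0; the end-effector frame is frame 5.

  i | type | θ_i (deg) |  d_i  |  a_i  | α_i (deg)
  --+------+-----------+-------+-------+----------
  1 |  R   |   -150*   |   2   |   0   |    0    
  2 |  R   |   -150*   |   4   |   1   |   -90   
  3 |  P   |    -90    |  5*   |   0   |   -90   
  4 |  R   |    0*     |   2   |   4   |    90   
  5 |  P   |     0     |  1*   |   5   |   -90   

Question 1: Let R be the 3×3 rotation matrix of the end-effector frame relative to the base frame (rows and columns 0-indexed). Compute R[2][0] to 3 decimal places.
1.000

End-effector x-axis (col 0 of R) = (0.0000,0.0000,1.0000)
R[2][0] = 1.0000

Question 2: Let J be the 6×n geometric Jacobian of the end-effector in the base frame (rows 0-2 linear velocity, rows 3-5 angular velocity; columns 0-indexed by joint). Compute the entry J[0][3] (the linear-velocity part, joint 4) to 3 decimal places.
7.794

axis z_3 = (0.5000,0.8660,-0.0000); lever o_n−o_3 = (0.1340,2.2321,9.0000)
cross product → J_v[:, 3] = (7.7942,-4.5000,1.0000)
J_ω[:, 3] = z_3
entry J[0][3] = 7.7942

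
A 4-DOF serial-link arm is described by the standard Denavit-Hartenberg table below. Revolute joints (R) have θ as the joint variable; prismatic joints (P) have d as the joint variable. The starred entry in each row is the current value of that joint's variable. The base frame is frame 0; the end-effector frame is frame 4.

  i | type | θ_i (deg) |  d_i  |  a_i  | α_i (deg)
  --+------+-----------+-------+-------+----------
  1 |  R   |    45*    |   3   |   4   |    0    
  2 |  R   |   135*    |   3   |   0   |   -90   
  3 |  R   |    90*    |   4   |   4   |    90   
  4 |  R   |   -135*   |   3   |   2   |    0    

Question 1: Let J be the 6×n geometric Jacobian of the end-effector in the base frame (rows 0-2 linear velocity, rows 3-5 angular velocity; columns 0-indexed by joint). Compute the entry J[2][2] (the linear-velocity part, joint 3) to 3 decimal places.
-3.000

axis z_2 = (-0.0000,-1.0000,0.0000); lever o_n−o_2 = (-3.0000,-2.5858,-2.5858)
cross product → J_v[:, 2] = (2.5858,-0.0000,-3.0000)
J_ω[:, 2] = z_2
entry J[2][2] = -3.0000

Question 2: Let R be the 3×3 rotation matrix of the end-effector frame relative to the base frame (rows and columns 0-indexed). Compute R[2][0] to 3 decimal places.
End-effector x-axis (col 0 of R) = (0.0000,0.7071,0.7071)
R[2][0] = 0.7071

0.707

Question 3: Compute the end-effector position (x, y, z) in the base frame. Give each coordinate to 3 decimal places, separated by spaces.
after link 1: o_1 = (2.8284, 2.8284, 3.0000)
after link 2: o_2 = (2.8284, 2.8284, 6.0000)
after link 3: o_3 = (2.8284, -1.1716, 2.0000)
after link 4: o_4 = (-0.1716, 0.2426, 3.4142)

-0.172 0.243 3.414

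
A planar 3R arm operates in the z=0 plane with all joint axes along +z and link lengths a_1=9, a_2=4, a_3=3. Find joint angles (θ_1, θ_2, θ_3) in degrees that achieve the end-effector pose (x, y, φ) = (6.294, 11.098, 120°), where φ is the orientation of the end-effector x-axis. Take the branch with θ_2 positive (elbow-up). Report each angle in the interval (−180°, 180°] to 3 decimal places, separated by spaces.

wrist centre = target − a_3·(cos φ, sin φ) = (7.7940, 8.4999)
cos θ_2 = (132.9951−9²−4²)/(2·9·4) = 0.4999; θ_2 = 60.0045° (elbow-up)
β = atan2(8.4999,7.7940) = 47.4808°; ψ = atan2(3.4643,10.9997) = 17.4813°
θ_1 = β − ψ = 29.9994°
θ_3 = φ − θ_1 − θ_2 = 29.9961° (wrapped to (-180°,180°])

29.999 60.004 29.996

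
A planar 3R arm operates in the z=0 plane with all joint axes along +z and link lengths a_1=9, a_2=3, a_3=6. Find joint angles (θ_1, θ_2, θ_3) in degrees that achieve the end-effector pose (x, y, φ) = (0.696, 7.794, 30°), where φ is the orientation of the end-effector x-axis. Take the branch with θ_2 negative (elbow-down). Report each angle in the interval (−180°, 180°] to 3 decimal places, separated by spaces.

146.375 -150.002 33.626

wrist centre = target − a_3·(cos φ, sin φ) = (-4.5002, 4.7940)
cos θ_2 = (43.2338−9²−3²)/(2·9·3) = -0.8660; θ_2 = -150.0017° (elbow-down)
β = atan2(4.7940,-4.5002) = 133.1891°; ψ = atan2(-1.4999,6.4019) = -13.1862°
θ_1 = β − ψ = 146.3753°
θ_3 = φ − θ_1 − θ_2 = 33.6264° (wrapped to (-180°,180°])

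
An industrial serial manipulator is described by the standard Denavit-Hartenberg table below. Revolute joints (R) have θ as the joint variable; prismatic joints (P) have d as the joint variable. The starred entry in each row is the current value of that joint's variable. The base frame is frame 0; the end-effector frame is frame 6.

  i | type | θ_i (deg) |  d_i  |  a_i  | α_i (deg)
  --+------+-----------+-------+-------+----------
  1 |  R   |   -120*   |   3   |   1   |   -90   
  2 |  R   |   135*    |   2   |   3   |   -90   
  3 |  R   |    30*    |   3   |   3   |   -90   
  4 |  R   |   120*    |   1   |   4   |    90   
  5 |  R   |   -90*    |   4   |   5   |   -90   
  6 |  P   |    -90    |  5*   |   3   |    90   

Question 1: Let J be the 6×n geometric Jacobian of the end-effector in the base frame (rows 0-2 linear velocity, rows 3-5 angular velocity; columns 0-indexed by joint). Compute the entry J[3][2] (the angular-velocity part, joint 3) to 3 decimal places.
0.354

axis z_2 = (0.3536,0.6124,0.7071); lever o_n−o_2 = (0.1960,-2.0265,-10.0729)
cross product → J_v[:, 2] = (-4.7354,3.6999,-0.8365)
J_ω[:, 2] = z_2
entry J[3][2] = 0.3536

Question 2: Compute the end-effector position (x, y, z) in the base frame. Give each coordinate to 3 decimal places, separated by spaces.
2.489 -2.055 -9.194

after link 1: o_1 = (-0.5000, -0.8660, 3.0000)
after link 2: o_2 = (2.2927, -0.0289, 0.8787)
after link 3: o_3 = (2.9729, 4.1492, 1.1629)
after link 4: o_4 = (1.0750, 0.5940, 0.2917)
after link 5: o_5 = (4.5625, 1.4383, -5.0116)
after link 6: o_6 = (2.4888, -2.0554, -9.1942)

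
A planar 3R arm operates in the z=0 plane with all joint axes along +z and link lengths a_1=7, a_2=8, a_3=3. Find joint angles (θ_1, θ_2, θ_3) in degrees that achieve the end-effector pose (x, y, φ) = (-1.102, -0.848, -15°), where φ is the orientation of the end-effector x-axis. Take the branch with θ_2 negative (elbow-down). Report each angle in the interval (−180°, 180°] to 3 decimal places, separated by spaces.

-90.002 -150.002 -134.996

wrist centre = target − a_3·(cos φ, sin φ) = (-3.9998, -0.0715)
cos θ_2 = (16.0033−7²−8²)/(2·7·8) = -0.8660; θ_2 = -150.0019° (elbow-down)
β = atan2(-0.0715,-3.9998) = -178.9753°; ψ = atan2(-3.9998,0.0717) = -88.9735°
θ_1 = β − ψ = -90.0018°
θ_3 = φ − θ_1 − θ_2 = -134.9964° (wrapped to (-180°,180°])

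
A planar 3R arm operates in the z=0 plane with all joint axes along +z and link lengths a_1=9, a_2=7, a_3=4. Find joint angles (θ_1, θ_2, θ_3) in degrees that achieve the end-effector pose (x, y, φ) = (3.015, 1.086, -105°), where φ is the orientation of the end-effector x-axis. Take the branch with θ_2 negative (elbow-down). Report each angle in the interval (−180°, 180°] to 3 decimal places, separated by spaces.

101.414 -135.000 -71.414

wrist centre = target − a_3·(cos φ, sin φ) = (4.0503, 4.9497)
cos θ_2 = (40.9043−9²−7²)/(2·9·7) = -0.7071; θ_2 = -135.0002° (elbow-down)
β = atan2(4.9497,4.0503) = 50.7070°; ψ = atan2(-4.9497,4.0502) = -50.7074°
θ_1 = β − ψ = 101.4144°
θ_3 = φ − θ_1 − θ_2 = -71.4143° (wrapped to (-180°,180°])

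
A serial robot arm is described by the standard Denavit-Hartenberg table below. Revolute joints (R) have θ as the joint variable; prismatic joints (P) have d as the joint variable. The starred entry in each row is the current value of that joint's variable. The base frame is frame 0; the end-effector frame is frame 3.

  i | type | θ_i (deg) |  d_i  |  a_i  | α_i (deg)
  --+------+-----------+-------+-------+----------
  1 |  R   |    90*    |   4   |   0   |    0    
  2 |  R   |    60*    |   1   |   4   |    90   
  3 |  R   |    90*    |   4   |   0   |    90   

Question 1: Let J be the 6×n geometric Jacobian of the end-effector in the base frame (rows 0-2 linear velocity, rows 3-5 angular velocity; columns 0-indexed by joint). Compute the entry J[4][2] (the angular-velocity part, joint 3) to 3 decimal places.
0.866

axis z_2 = (0.5000,0.8660,0.0000); lever o_n−o_2 = (2.0000,3.4641,0.0000)
cross product → J_v[:, 2] = (-0.0000,0.0000,0.0000)
J_ω[:, 2] = z_2
entry J[4][2] = 0.8660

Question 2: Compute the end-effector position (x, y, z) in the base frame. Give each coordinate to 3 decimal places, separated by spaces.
after link 1: o_1 = (0.0000, 0.0000, 4.0000)
after link 2: o_2 = (-3.4641, 2.0000, 5.0000)
after link 3: o_3 = (-1.4641, 5.4641, 5.0000)

-1.464 5.464 5.000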